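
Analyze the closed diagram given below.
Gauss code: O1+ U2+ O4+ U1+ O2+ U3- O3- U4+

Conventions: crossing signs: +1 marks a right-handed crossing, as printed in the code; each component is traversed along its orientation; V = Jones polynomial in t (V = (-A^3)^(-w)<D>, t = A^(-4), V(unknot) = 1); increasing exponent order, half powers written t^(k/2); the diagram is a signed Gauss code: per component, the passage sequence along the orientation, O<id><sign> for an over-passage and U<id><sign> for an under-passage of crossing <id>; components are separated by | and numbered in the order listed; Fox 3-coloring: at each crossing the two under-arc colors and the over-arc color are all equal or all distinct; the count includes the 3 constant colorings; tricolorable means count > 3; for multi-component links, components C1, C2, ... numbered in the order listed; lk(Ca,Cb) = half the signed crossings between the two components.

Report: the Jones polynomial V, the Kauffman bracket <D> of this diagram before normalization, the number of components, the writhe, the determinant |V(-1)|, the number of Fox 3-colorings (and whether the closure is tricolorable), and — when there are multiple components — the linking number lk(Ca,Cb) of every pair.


V = t + t^3 - t^4
<D> = -A^-10 + A^-6 + A^2 (w = +2)
1 component over 4 crossings, w = +2
9 Fox colorings among 3^4, |V(-1)| = 3: tricolorable
why: w = +2 shifts under R1 moves; the (-A^3)^(-2) factor cancels that in V


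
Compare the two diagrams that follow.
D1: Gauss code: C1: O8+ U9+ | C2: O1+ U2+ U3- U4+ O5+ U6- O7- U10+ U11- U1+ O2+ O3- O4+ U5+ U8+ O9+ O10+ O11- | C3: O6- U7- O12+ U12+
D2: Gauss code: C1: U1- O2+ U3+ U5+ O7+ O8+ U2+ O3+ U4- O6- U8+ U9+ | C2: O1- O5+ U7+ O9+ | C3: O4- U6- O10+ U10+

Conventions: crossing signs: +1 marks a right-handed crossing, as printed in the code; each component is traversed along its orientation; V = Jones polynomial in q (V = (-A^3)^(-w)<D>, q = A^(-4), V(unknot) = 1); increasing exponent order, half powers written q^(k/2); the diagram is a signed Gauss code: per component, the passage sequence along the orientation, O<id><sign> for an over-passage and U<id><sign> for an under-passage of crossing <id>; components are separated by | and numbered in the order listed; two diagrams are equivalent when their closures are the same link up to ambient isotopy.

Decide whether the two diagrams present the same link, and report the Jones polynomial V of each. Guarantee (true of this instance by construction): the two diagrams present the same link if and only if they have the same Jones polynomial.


same link: yes
V(D1) = q^-1 + 3q - q^2 + 3q^3 - 2q^4 + q^5 - q^6  [12 crossings, <D> = -A^-12 + A^-8 - 2A^-4 + 3 - A^4 + 3A^8 + A^16, w = +4]
D2 (bracket -A^-12 + A^-8 - 2A^-4 + 3 - A^4 + 3A^8 + A^16; 10 crossings at w = +4): V = q^-1 + 3q - q^2 + 3q^3 - 2q^4 + q^5 - q^6
note: from 12 to 10 crossings by R-moves: one link, two diagrams


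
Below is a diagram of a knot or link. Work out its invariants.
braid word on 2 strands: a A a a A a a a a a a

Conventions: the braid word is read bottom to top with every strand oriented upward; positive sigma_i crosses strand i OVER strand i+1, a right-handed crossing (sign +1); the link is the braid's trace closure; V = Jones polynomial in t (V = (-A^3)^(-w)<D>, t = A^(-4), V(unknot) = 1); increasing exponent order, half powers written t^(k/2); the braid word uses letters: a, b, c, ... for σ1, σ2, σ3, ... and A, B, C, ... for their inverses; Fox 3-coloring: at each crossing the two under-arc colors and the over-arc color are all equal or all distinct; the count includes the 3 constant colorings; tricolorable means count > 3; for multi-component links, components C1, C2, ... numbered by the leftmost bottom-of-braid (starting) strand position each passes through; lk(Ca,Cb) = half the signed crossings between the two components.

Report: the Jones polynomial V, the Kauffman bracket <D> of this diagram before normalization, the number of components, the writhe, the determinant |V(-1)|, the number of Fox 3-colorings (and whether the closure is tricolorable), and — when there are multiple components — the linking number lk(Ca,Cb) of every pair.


V = t^3 + t^5 - t^6 + t^7 - t^8 + t^9 - t^10
<D> = A^-19 - A^-15 + A^-11 - A^-7 + A^-3 - A - A^9 (w = +7)
1 component over 11 crossings, w = +7
3 Fox colorings among 3^11, |V(-1)| = 7: not tricolorable
why: |V(-1)| = 7: so not tricolorable, since 3 does not divide 7


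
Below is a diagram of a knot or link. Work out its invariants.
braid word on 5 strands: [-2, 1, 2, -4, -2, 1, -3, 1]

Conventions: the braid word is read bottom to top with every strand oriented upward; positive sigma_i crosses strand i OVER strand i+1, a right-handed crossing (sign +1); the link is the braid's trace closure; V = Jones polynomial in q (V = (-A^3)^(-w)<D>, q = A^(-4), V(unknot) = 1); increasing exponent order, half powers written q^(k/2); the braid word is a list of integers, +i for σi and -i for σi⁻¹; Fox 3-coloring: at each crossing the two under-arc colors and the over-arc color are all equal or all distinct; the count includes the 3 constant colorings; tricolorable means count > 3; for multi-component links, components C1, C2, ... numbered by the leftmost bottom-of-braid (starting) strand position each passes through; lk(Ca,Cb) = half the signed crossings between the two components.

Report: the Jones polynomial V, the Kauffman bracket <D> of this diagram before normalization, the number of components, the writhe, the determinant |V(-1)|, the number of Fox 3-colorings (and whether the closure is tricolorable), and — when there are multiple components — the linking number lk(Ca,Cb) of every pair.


V(q) = q + q^3 - q^4
bracket: -A^-16 + A^-12 + A^-4, w = 0
1 component, writhe 0, over 8 crossings
det 3, colorings 9 of 3^8 — tricolorable
observation: V spans 3 powers of q: at least 3 crossings in any diagram


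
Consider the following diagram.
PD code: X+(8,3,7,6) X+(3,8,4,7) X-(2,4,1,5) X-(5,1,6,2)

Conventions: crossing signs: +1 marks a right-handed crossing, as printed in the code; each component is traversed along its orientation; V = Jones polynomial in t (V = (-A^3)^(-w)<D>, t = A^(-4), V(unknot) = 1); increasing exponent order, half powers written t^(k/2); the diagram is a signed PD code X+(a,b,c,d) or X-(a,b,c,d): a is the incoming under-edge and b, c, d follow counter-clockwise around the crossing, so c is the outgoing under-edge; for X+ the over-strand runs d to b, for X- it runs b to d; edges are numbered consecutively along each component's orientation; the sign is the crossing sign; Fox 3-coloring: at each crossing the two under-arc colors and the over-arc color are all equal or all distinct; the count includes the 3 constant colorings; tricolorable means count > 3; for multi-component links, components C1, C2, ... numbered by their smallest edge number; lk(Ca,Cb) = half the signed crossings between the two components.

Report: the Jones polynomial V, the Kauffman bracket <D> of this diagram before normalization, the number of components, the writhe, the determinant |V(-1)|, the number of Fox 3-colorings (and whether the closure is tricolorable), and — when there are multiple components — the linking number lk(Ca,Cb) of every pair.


V = t^-2 + 2 + t^2
<D> = A^-8 + 2 + A^8 (w = 0)
3 components over 4 crossings, w = 0
lk(C1,C2): -1
lk(C1,C3) = 0
linking number lk(C2,C3) = +1
3 Fox colorings among 3^4, |V(-1)| = 4: not tricolorable
why: |V(-1)| = 4: so not tricolorable, since 3 does not divide 4


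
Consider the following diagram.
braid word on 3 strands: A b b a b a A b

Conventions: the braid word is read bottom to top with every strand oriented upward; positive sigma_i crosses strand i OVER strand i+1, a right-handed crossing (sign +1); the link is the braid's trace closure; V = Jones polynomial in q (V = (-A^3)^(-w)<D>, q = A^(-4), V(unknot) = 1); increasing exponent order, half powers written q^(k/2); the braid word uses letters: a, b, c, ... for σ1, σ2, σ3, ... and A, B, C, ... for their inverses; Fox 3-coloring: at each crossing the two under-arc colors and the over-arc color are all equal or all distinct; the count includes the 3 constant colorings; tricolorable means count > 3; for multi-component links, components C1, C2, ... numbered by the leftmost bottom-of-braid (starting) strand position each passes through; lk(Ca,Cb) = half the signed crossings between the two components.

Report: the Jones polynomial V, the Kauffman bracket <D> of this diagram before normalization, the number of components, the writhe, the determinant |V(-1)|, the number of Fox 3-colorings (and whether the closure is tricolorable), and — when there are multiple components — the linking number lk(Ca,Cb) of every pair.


Jones polynomial: V(q) = q + 2q^3 + q^5
<D> = A^-8 + 2 + A^8; writhe +4
components 3, writhe +4 (8 crossings)
linking number lk(C1,C2) = 0
lk(C1,C3): +1
lk(C2,C3) = +1
3-colorings: 3 of 3^8, det 4 — not tricolorable
note: w = +4 (over 8 crossings) is diagram-only; (-A^3)^(-4) removes it from V


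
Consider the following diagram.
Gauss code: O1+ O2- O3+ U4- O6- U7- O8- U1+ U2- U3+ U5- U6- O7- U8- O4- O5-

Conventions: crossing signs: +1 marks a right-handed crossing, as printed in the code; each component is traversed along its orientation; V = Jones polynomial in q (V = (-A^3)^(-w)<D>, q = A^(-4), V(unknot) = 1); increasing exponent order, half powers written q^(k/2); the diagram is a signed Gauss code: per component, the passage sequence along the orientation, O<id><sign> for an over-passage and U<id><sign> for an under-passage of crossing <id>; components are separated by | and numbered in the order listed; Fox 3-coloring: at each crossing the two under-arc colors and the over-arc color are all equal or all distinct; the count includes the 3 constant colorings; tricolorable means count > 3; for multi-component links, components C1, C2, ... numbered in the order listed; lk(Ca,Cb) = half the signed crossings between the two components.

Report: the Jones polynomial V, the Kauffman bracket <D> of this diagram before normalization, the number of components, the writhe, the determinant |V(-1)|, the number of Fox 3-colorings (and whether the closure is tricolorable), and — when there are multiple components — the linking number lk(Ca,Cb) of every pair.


V = -q^-4 + q^-3 + q^-1
<D> = A^-8 + 1 - A^4 (w = -4)
1 component over 8 crossings, w = -4
9 Fox colorings among 3^8, |V(-1)| = 3: tricolorable
why: |V(-1)| = 3: so tricolorable, since 3 divides 3


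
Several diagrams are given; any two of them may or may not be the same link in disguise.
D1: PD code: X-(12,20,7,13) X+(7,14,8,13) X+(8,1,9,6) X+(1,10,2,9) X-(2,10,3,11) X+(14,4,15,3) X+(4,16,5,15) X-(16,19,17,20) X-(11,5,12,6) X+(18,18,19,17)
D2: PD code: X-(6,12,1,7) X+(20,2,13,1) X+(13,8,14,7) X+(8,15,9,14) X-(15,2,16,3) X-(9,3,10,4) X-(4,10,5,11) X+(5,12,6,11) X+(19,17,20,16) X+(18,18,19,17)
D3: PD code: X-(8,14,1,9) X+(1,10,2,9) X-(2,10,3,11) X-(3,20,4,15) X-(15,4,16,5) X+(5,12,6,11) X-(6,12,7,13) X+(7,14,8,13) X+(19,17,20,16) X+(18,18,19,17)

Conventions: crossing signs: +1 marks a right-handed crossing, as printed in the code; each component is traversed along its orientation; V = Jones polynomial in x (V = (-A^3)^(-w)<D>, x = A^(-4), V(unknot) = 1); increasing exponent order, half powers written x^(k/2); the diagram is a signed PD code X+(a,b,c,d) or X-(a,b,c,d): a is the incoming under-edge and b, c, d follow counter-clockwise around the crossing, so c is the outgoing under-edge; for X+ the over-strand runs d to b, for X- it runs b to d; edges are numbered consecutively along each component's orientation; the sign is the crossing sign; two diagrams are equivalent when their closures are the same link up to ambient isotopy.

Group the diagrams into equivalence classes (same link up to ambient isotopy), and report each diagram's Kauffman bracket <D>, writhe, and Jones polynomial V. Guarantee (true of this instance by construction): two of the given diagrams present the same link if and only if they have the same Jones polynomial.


classes: {D1} | {D2} | {D3}
V(D1) = 1 + x + x^2 + x^3  [10 crossings, <D> = A^-6 + A^-2 + A^2 + A^6, w = +2]
D2 (bracket A^-2 + 2A^6 + A^14; 10 crossings at w = +2): V = x^-2 + 2 + x^2
V(D3) = x^-3 + x^-2 + x^-1 + 1  (w 0, c 10, <D> = 1 + A^4 + A^8 + A^12)
insight: 3 values of V(x) split the 3 diagrams


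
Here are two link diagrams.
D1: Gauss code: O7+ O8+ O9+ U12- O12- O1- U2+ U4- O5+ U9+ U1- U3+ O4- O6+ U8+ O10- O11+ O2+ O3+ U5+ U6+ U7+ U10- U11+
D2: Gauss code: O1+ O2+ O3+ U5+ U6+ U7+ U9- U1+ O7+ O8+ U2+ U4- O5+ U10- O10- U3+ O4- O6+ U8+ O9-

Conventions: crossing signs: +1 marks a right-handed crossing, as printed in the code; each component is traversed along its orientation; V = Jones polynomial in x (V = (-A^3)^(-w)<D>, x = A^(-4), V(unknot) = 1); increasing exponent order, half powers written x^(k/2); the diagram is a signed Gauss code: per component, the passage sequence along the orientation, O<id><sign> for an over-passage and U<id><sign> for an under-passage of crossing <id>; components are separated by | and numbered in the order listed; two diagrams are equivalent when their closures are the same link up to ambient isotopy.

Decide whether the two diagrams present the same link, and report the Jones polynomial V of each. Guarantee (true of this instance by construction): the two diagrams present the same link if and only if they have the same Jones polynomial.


equivalent: yes
V(D1) = x - x^2 + 2x^3 - x^4 + x^5 - x^6  (w +4, c 12, <D> = -A^-12 + A^-8 - A^-4 + 2 - A^4 + A^8)
V(D2) = x - x^2 + 2x^3 - x^4 + x^5 - x^6  [10 crossings, <D> = -A^-12 + A^-8 - A^-4 + 2 - A^4 + A^8, w = +4]
key observation: all 2 diagrams share one V(x), hence one class


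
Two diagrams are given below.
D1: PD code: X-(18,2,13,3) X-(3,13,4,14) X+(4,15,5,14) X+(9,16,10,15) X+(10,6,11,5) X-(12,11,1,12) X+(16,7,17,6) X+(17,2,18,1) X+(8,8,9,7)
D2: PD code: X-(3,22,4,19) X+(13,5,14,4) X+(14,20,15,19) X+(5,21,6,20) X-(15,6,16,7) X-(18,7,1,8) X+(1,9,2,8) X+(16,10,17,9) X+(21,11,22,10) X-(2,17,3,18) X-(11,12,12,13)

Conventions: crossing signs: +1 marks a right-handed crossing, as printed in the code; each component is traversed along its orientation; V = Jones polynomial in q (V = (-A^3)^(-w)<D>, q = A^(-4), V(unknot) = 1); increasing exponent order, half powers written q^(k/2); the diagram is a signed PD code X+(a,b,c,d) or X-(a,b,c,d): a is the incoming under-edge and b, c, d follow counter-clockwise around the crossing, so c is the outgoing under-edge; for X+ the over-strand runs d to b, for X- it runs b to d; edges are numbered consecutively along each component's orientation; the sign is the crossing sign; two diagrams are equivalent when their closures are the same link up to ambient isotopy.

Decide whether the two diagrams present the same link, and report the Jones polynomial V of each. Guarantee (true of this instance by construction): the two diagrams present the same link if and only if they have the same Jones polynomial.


same link: yes
V(D1) = -q^(1/2) - q^(5/2)  [9 crossings, <D> = A^-1 + A^7, w = +3]
D2 (bracket A^-7 + A; 11 crossings at w = +1): V = -q^(1/2) - q^(5/2)
note: from 9 to 11 crossings by R-moves: one link, two diagrams


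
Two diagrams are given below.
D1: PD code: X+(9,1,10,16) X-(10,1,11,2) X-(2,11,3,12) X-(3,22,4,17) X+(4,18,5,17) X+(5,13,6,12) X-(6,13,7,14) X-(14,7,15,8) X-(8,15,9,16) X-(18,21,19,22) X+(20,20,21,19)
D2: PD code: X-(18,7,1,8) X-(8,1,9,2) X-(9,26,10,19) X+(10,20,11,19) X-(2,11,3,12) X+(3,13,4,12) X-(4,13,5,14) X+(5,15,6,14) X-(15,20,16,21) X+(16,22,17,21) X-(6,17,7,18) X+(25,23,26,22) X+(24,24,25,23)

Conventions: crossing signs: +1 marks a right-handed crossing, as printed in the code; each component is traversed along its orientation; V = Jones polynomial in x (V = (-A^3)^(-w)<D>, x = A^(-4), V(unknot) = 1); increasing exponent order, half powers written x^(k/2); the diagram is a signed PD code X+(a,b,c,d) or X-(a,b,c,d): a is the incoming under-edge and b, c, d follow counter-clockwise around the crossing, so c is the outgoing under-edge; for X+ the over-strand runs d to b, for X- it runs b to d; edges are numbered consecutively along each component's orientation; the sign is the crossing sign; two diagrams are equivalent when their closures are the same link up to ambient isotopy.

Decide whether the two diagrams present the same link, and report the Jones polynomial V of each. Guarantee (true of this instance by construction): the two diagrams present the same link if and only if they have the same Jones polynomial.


same link: yes
V(D1) = x^(-9/2) - x^(-5/2) - x^(-3/2) - x^(-1/2)  [11 crossings, <D> = A^-7 + A^-3 + A - A^9, w = -3]
V(D2) = x^(-9/2) - x^(-5/2) - x^(-3/2) - x^(-1/2)  [13 crossings, <D> = A^-1 + A^3 + A^7 - A^15, w = -1]
insight: all 2 diagrams share one V(x), hence one class


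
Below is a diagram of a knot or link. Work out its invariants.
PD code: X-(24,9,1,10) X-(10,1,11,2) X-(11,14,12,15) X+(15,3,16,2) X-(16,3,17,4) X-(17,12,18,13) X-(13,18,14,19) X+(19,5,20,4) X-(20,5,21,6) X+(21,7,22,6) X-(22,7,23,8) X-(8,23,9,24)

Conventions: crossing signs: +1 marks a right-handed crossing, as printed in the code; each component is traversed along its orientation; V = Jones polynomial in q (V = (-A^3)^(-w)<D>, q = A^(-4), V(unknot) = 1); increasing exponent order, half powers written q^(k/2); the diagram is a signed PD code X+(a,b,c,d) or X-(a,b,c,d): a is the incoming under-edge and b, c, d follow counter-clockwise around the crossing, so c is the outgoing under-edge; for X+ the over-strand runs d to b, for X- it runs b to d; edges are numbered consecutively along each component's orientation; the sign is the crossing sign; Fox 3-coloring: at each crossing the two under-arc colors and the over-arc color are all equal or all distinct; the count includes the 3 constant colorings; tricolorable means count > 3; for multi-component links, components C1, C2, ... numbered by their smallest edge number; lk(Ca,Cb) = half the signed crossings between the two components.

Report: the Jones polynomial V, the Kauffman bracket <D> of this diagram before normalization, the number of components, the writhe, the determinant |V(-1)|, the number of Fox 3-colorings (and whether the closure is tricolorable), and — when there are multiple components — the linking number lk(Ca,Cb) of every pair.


V(q) = q^-8 - 2q^-7 + q^-6 - 2q^-5 + 2q^-4 + q^-2
bracket: A^-10 + 2A^-2 - 2A^2 + A^6 - 2A^10 + A^14, w = -6
1 component, writhe -6, over 12 crossings
det 9, colorings 27 of 3^12 — tricolorable
observation: det 9 = |V(-1)|; divisible by 3, so tricolorable


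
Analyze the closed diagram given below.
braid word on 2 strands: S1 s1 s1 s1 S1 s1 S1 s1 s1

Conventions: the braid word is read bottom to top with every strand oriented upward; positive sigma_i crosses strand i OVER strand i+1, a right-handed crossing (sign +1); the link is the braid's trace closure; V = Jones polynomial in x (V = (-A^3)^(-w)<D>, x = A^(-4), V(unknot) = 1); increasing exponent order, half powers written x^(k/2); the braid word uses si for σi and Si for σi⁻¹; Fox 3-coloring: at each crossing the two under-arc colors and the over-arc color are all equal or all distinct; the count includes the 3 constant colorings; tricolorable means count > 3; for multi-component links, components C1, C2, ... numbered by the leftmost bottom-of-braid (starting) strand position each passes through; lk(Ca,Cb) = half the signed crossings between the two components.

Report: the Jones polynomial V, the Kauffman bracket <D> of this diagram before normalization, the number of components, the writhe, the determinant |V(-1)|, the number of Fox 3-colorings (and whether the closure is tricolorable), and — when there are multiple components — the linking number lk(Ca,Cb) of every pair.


Jones polynomial: V(x) = x + x^3 - x^4
<D> = A^-7 - A^-3 - A^5; writhe +3
components 1, writhe +3 (9 crossings)
3-colorings: 9 of 3^9, det 3 — tricolorable
note: the span of V is 3, forcing >= 3 crossings in any diagram


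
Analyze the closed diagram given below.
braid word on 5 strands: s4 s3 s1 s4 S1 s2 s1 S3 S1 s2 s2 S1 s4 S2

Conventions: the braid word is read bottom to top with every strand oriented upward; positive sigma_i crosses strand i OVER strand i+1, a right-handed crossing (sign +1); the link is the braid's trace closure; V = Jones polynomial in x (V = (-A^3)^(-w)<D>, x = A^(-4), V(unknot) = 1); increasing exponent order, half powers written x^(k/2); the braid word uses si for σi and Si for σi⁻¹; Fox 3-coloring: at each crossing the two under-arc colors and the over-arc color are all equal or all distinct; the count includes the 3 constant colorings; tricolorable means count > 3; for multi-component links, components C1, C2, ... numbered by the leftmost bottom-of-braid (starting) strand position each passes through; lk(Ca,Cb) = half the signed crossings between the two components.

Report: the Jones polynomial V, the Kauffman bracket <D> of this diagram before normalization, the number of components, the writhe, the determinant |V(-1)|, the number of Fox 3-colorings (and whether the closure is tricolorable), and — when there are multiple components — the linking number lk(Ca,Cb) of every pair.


Jones polynomial: V(x) = x - x^2 + 2x^3 - x^4 + x^5 - x^6
<D> = -A^-12 + A^-8 - A^-4 + 2 - A^4 + A^8; writhe +4
components 1, writhe +4 (14 crossings)
3-colorings: 3 of 3^14, det 7 — not tricolorable
note: |V(-1)| = 7: so not tricolorable, since 3 does not divide 7


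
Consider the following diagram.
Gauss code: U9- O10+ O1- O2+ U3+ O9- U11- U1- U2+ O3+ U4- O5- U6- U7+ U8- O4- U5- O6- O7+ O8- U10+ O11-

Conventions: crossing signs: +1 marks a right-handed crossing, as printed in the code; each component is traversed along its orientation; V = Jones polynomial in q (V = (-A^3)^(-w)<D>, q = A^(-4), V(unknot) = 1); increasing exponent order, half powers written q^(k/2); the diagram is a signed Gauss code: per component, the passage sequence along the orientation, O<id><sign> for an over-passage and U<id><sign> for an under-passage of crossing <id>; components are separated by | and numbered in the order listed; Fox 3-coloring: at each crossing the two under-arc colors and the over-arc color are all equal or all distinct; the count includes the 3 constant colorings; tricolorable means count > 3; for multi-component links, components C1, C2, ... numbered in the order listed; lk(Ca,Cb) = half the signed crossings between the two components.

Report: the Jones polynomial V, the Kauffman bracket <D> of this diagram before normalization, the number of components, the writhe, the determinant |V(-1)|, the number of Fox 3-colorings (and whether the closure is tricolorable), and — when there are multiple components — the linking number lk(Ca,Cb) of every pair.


V(q) = -q^-6 + 2q^-5 - 2q^-4 + 3q^-3 - 3q^-2 + 2q^-1 - 1 + q
bracket: -A^-13 + A^-9 - 2A^-5 + 3A^-1 - 3A^3 + 2A^7 - 2A^11 + A^15, w = -3
1 component, writhe -3, over 11 crossings
det 15, colorings 9 of 3^11 — tricolorable
observation: the span of V is 7, forcing >= 7 crossings in any diagram


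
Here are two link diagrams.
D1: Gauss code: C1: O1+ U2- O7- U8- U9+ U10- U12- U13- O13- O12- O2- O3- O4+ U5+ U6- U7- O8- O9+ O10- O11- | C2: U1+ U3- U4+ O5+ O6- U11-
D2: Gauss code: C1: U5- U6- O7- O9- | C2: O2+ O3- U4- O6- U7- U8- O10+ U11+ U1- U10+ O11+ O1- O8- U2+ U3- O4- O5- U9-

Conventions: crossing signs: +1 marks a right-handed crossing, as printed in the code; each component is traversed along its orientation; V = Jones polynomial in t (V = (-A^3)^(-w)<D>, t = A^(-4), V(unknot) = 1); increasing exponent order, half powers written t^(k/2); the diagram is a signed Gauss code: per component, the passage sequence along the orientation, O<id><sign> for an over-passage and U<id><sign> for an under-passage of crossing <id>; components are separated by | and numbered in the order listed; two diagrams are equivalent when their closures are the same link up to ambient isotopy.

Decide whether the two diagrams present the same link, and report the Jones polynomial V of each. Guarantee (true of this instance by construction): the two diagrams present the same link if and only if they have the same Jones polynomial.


equivalent: no
D1 (bracket A^-13 + A^-9 + A^-5 - A^3; 13 crossings at w = -5): V = t^(-9/2) - t^(-5/2) - t^(-3/2) - t^(-1/2)
V(D2) = -t^(-11/2) + t^(-9/2) - t^(-7/2) - t^(-3/2)  (w -5, c 11, <D> = A^-9 + A^-1 - A^3 + A^7)
key observation: comparing 2 Jones polynomials yields 2 groups


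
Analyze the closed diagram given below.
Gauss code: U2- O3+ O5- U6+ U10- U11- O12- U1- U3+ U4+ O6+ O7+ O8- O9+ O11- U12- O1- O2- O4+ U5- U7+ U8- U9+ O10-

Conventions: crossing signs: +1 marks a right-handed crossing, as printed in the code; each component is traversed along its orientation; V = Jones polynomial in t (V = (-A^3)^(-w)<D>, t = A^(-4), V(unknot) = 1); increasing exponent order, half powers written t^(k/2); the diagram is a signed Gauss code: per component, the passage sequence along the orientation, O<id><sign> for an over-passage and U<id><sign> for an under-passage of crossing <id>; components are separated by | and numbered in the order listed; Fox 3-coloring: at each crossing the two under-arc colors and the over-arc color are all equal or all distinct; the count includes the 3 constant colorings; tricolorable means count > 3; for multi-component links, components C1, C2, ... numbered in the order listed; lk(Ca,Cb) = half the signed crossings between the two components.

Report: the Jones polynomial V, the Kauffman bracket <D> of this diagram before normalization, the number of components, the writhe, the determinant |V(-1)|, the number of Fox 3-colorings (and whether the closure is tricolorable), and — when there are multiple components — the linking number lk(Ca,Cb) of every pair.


V = t^-5 - 2t^-4 + 2t^-3 - 2t^-2 + 2t^-1 - 1 + t
<D> = A^-10 - A^-6 + 2A^-2 - 2A^2 + 2A^6 - 2A^10 + A^14 (w = -2)
1 component over 12 crossings, w = -2
3 Fox colorings among 3^12, |V(-1)| = 11: not tricolorable
why: det 11 = |V(-1)|; not divisible by 3, so not tricolorable


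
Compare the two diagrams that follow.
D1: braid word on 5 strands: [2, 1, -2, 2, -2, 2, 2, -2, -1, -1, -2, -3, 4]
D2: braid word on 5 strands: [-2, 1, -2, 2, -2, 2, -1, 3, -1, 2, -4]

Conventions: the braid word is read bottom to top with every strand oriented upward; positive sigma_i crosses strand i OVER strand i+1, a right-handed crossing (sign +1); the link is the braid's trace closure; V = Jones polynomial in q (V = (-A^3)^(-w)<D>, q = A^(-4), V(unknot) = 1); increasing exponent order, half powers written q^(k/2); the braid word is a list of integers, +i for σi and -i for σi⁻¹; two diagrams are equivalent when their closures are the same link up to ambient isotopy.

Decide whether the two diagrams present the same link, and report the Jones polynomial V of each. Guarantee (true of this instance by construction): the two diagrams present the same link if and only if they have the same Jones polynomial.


equivalent: yes
V(D1) = -q^(-1/2) - q^(1/2)  (w -1, c 13, <D> = A^-5 + A^-1)
V(D2) = -q^(-1/2) - q^(1/2)  [11 crossings, <D> = A^-5 + A^-1, w = -1]
key observation: from 13 to 11 crossings by R-moves: one link, two diagrams


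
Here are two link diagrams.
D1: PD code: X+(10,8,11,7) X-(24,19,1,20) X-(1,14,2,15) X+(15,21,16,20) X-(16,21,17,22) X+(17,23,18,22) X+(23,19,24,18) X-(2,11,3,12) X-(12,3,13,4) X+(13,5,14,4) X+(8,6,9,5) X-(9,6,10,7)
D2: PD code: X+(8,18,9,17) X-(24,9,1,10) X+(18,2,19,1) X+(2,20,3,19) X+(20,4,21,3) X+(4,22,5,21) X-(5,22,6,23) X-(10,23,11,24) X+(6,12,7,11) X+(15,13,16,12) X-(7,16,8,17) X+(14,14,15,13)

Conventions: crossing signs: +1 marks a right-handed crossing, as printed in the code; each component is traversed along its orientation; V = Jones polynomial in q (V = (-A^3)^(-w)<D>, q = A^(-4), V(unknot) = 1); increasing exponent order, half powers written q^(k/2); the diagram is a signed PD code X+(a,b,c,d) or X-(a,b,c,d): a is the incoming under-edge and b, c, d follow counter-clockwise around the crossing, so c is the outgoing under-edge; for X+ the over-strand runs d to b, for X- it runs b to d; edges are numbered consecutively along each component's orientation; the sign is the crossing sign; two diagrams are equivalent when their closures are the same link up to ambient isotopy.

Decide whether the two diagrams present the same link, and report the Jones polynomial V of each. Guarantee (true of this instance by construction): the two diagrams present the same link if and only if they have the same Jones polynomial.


equivalent: no
V(D1) = 1  (w 0, c 12, <D> = 1)
D2 (bracket A^-8 - 2A^-4 + 2 - 2A^4 + 2A^8 - A^12 + A^16; 12 crossings at w = +4): V = q^-1 - 1 + 2q - 2q^2 + 2q^3 - 2q^4 + q^5
why: V(q) takes 2 values over 2 diagrams, fixing the grouping


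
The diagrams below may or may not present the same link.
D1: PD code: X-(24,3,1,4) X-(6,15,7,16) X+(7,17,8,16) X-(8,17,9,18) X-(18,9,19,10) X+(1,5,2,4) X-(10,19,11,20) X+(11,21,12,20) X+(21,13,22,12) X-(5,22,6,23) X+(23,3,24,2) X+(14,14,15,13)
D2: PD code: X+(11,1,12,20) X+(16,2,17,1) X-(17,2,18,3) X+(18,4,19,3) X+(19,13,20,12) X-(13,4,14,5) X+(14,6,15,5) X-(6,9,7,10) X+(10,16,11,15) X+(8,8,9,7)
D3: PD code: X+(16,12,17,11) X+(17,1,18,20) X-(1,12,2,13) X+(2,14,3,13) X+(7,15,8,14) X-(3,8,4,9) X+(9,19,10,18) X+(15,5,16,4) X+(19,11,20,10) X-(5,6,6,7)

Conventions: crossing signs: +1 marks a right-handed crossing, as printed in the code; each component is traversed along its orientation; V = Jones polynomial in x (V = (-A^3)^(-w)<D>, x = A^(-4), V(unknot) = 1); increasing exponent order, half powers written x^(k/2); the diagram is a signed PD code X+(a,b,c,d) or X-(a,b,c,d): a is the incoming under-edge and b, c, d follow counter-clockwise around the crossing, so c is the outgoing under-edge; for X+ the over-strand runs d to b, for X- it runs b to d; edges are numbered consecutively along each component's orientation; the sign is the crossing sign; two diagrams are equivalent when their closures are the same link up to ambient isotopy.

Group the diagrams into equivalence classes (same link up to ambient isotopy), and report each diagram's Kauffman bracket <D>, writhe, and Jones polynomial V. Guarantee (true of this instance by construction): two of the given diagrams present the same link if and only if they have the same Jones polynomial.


classes: {D1} | {D2} | {D3}
V(D1) = 1  [12 crossings, <D> = 1, w = 0]
D2 (bracket -A^-4 + 1 + A^8; 10 crossings at w = +4): V = x + x^3 - x^4
V(D3) = x - x^2 + 2x^3 - x^4 + x^5 - x^6  (w +4, c 10, <D> = -A^-12 + A^-8 - A^-4 + 2 - A^4 + A^8)
insight: 3 classes among 3 diagrams; unequal V(x) rules out equality


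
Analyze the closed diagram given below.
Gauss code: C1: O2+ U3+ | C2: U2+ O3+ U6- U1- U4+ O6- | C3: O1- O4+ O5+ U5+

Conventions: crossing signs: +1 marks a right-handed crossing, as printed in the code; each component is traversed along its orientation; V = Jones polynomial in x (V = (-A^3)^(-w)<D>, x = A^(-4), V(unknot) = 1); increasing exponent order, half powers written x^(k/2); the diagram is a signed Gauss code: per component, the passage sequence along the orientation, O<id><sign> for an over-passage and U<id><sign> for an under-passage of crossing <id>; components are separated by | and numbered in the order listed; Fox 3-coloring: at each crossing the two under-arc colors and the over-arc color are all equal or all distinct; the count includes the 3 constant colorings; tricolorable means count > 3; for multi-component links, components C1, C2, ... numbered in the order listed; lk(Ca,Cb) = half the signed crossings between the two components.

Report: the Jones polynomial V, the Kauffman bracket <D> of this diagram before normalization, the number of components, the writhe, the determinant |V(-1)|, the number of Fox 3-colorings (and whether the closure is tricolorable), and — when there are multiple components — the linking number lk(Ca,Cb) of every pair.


Jones polynomial: V(x) = 1 + x + x^2 + x^3
<D> = A^-6 + A^-2 + A^2 + A^6; writhe +2
components 3, writhe +2 (6 crossings)
linking number lk(C1,C2) = +1
lk(C1,C3): 0
lk(C2,C3) = 0
3-colorings: 9 of 3^6, det 0 — tricolorable
note: det 0 = |V(-1)|; divisible by 3, so tricolorable


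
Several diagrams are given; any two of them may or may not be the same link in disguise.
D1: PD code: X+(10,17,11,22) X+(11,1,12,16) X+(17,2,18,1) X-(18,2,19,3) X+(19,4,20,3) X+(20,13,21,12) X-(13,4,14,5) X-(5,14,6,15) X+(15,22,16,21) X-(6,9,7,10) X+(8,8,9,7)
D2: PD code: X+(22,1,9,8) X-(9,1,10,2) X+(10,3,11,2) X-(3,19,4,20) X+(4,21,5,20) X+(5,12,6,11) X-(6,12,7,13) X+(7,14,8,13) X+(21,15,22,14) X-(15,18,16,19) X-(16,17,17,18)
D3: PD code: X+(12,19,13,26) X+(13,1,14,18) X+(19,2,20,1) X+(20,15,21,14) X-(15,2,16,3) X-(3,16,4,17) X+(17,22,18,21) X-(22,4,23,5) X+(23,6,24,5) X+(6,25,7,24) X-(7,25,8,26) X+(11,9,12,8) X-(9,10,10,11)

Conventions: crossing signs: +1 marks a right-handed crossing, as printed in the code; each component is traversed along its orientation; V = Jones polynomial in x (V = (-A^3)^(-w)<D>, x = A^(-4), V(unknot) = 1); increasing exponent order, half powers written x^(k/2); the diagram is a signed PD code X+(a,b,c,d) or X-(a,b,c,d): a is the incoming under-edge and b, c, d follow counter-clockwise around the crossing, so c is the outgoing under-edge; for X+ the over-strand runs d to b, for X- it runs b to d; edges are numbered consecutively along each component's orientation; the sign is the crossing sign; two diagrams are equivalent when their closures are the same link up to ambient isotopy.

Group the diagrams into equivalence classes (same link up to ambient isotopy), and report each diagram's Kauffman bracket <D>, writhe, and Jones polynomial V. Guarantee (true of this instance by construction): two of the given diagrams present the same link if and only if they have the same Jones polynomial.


grouping into links: {D1, D3} | {D2}
V(D1) = -x^(1/2) + x^(3/2) - x^(5/2) - x^(9/2)  (w +3, c 11, <D> = A^-9 + A^-1 - A^3 + A^7)
D2 (bracket A^-7 + A; 11 crossings at w = +1): V = -x^(1/2) - x^(5/2)
V(D3) = -x^(1/2) + x^(3/2) - x^(5/2) - x^(9/2)  (w +3, c 13, <D> = A^-9 + A^-1 - A^3 + A^7)
key observation: comparing 3 Jones polynomials yields 2 groups


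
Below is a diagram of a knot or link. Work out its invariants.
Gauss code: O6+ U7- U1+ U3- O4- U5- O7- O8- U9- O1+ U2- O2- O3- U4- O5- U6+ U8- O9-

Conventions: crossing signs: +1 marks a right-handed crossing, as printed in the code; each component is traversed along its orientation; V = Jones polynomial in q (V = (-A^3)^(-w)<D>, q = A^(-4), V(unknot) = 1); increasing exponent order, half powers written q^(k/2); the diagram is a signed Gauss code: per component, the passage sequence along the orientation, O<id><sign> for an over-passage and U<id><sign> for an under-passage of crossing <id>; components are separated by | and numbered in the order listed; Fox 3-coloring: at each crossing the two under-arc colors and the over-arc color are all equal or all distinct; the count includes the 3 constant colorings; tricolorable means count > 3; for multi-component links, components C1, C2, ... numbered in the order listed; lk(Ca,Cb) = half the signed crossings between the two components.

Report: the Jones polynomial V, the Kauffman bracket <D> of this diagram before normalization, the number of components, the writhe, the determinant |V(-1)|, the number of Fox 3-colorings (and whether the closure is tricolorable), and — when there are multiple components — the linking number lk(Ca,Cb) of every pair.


Jones polynomial: V(q) = -q^-6 + q^-5 - q^-4 + 2q^-3 - q^-2 + q^-1
<D> = -A^-11 + A^-7 - 2A^-3 + A - A^5 + A^9; writhe -5
components 1, writhe -5 (9 crossings)
3-colorings: 3 of 3^9, det 7 — not tricolorable
note: the span of V is 5, forcing >= 5 crossings in any diagram


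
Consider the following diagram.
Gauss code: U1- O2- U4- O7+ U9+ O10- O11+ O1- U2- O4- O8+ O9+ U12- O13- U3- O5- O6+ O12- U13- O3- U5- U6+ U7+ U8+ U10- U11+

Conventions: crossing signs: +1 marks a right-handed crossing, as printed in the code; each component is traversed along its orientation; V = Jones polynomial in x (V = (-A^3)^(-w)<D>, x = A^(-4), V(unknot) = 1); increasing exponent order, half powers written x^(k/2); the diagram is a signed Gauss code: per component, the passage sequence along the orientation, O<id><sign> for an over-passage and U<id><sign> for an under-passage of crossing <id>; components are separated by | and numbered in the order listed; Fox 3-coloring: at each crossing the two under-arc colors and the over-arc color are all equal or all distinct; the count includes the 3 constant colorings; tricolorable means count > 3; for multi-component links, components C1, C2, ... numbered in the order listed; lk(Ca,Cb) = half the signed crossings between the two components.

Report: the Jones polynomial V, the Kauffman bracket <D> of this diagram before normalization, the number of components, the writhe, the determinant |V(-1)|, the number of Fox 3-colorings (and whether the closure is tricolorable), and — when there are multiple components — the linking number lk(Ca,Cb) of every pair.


V = -x^-4 + x^-3 + x^-1
<D> = -A^-5 - A^3 + A^7 (w = -3)
1 component over 13 crossings, w = -3
9 Fox colorings among 3^13, |V(-1)| = 3: tricolorable
why: w = -3 shifts under R1 moves; the (-A^3)^(3) factor cancels that in V


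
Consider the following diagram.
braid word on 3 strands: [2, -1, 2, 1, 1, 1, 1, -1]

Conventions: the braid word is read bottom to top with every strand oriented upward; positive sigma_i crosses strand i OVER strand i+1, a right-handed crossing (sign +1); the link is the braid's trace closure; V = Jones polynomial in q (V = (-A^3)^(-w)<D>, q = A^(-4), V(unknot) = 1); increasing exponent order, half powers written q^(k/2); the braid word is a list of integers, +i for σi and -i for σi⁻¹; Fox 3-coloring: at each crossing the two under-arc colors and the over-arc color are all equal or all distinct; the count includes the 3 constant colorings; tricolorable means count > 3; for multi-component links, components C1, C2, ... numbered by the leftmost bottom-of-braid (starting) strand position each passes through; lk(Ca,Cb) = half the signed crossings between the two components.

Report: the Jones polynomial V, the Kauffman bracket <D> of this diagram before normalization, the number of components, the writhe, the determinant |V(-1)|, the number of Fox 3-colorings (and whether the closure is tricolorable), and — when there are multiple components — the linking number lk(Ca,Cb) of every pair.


V = q - q^2 + 2q^3 - q^4 + q^5 - q^6
<D> = -A^-12 + A^-8 - A^-4 + 2 - A^4 + A^8 (w = +4)
1 component over 8 crossings, w = +4
3 Fox colorings among 3^8, |V(-1)| = 7: not tricolorable
why: w = +4 (over 8 crossings) is diagram-only; (-A^3)^(-4) removes it from V


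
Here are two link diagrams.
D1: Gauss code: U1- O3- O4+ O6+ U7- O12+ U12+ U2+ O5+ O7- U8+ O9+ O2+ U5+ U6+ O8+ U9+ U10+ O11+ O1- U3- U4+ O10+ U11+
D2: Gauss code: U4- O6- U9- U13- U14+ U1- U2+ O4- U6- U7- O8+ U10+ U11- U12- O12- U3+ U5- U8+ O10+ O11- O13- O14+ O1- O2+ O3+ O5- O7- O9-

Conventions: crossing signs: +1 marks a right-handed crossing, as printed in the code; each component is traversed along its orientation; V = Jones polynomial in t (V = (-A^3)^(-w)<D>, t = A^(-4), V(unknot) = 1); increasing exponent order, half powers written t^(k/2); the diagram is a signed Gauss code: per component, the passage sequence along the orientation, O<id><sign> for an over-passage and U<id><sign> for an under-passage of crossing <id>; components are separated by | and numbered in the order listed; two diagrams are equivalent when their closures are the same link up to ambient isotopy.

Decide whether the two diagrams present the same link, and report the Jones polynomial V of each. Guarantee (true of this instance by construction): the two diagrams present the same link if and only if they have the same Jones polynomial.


equivalent: no
D1 (bracket -A^-6 + A^-2 - A^2 + 2A^6 - A^10 + A^14; 12 crossings at w = +6): V = t - t^2 + 2t^3 - t^4 + t^5 - t^6
D2 (bracket A^-8 + 1 - A^4; 14 crossings at w = -4): V = -t^-4 + t^-3 + t^-1
key observation: 2 classes among 2 diagrams; unequal V(t) rules out equality


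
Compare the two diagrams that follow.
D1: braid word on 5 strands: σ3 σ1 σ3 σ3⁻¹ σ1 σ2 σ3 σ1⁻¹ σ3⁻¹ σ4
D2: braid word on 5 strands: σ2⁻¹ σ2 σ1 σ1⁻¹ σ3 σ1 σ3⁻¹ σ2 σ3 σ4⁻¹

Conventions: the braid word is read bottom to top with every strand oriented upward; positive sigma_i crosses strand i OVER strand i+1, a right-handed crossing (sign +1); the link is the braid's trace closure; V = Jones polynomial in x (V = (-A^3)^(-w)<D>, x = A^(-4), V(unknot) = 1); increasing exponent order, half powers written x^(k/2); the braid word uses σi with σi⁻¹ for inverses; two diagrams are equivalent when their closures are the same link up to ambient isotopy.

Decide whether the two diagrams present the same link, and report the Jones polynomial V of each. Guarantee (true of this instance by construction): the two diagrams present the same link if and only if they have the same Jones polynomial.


equivalent: yes
V(D1) = 1  (w +4, c 10, <D> = A^12)
V(D2) = 1  (w +2, c 10, <D> = A^6)
why: one V(x) for all 2 diagrams — one class (guaranteed)
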